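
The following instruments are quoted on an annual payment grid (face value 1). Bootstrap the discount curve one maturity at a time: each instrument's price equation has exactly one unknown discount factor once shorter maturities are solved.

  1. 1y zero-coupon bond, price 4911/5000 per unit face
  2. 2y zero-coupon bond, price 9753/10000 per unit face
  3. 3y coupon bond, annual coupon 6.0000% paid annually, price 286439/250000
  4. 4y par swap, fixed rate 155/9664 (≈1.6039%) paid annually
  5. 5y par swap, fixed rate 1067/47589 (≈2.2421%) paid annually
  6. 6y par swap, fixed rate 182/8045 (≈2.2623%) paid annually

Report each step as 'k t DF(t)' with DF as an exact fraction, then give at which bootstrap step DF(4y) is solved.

step 1 [1y] zero: DF = P = 4911/5000 ≈ 0.982200
step 2 [2y] zero: DF = P = 9753/10000 ≈ 0.975300
step 3 [3y] bond c/1=3/50: DF=(286439/250000 − 3/50·(0.982200+0.975300))/(1+3/50) = 9701/10000 ≈ 0.970100
step 4 [4y] swap r/1=155/9664: DF=(1 − 155/9664·(0.982200+0.975300+0.970100))/(1+155/9664) = 469/500 ≈ 0.938000
step 5 [5y] swap r/1=1067/47589: DF=(1 − 1067/47589·(0.982200+0.975300+0.970100+0.938000))/(1+1067/47589) = 8933/10000 ≈ 0.893300
step 6 [6y] swap r/1=182/8045: DF=(1 − 182/8045·(0.982200+0.975300+0.970100+0.938000+0.893300))/(1+182/8045) = 4363/5000 ≈ 0.872600

1 1 4911/5000
2 2 9753/10000
3 3 9701/10000
4 4 469/500
5 5 8933/10000
6 6 4363/5000
DF(4y) is solved at step 4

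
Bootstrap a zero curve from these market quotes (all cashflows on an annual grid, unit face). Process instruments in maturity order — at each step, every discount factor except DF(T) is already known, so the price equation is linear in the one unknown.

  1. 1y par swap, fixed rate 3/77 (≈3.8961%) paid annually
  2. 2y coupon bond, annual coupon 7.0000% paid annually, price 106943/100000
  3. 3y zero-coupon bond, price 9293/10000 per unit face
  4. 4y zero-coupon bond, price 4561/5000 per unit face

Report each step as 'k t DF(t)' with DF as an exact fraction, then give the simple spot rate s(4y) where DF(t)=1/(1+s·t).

1 1 77/80
2 2 1873/2000
3 3 9293/10000
4 4 4561/5000
s(4y) = (1/(4561/5000) − 1)/(4) = 439/18244 ≈ 2.4063%

step 1 [1y] swap r/1=3/77: DF=(1 − 3/77·(0))/(1+3/77) = 77/80 ≈ 0.962500
step 2 [2y] bond c/1=7/100: DF=(106943/100000 − 7/100·(0.962500))/(1+7/100) = 1873/2000 ≈ 0.936500
step 3 [3y] zero: DF = P = 9293/10000 ≈ 0.929300
step 4 [4y] zero: DF = P = 4561/5000 ≈ 0.912200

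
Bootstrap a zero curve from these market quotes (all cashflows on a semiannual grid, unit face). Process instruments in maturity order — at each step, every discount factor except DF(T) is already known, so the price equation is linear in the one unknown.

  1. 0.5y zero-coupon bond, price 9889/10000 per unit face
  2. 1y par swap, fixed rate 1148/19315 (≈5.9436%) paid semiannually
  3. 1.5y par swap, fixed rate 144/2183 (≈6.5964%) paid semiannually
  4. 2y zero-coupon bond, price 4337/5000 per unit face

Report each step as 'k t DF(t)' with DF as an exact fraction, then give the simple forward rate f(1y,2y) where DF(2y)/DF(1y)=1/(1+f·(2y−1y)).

1 1/2 9889/10000
2 1 4713/5000
3 3/2 1133/1250
4 2 4337/5000
f(1y,2y) = ((4713/5000)/(4337/5000) − 1)/(1) = 376/4337 ≈ 8.6696%

step 1 [0.5y] zero: DF = P = 9889/10000 ≈ 0.988900
step 2 [1y] swap r/2=574/19315: DF=(1 − 574/19315·(0.988900))/(1+574/19315) = 4713/5000 ≈ 0.942600
step 3 [1.5y] swap r/2=72/2183: DF=(1 − 72/2183·(0.988900+0.942600))/(1+72/2183) = 1133/1250 ≈ 0.906400
step 4 [2y] zero: DF = P = 4337/5000 ≈ 0.867400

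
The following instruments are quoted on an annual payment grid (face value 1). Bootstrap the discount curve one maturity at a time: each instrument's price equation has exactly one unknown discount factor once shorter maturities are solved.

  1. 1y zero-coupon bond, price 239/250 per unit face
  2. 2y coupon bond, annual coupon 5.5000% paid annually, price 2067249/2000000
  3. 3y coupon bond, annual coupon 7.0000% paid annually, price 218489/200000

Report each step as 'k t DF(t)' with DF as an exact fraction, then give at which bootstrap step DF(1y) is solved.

step 1 [1y] zero: DF = P = 239/250 ≈ 0.956000
step 2 [2y] bond c/1=11/200: DF=(2067249/2000000 − 11/200·(0.956000))/(1+11/200) = 9299/10000 ≈ 0.929900
step 3 [3y] bond c/1=7/100: DF=(218489/200000 − 7/100·(0.956000+0.929900))/(1+7/100) = 561/625 ≈ 0.897600

1 1 239/250
2 2 9299/10000
3 3 561/625
DF(1y) is solved at step 1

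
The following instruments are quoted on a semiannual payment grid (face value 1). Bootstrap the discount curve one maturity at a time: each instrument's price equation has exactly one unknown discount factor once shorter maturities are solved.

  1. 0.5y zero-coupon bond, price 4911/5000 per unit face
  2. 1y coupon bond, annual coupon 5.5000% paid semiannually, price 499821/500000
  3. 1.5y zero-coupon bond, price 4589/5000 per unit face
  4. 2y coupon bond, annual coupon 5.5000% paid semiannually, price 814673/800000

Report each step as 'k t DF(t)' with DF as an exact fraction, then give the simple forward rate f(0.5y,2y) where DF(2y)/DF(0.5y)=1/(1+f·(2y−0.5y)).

1 1/2 4911/5000
2 1 4733/5000
3 3/2 4589/5000
4 2 9149/10000
f(0.5y,2y) = ((4911/5000)/(9149/10000) − 1)/(3/2) = 1346/27447 ≈ 4.9040%

step 1 [0.5y] zero: DF = P = 4911/5000 ≈ 0.982200
step 2 [1y] bond c/2=11/400: DF=(499821/500000 − 11/400·(0.982200))/(1+11/400) = 4733/5000 ≈ 0.946600
step 3 [1.5y] zero: DF = P = 4589/5000 ≈ 0.917800
step 4 [2y] bond c/2=11/400: DF=(814673/800000 − 11/400·(0.982200+0.946600+0.917800))/(1+11/400) = 9149/10000 ≈ 0.914900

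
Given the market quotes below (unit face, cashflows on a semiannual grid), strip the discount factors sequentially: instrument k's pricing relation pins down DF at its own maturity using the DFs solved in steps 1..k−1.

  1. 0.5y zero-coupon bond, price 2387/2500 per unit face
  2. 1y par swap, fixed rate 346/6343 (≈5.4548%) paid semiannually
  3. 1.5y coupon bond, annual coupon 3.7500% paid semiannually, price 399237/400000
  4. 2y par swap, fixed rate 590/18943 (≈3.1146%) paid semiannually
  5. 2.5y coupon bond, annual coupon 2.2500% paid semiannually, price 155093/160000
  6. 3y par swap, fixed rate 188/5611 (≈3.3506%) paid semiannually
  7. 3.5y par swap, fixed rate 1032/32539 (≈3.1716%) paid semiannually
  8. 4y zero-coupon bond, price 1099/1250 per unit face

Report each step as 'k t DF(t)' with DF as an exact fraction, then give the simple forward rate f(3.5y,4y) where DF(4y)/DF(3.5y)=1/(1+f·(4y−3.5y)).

1 1/2 2387/2500
2 1 9481/10000
3 3/2 9447/10000
4 2 941/1000
5 5/2 2291/2500
6 3 453/500
7 7/2 1121/1250
8 4 1099/1250
f(3.5y,4y) = ((1121/1250)/(1099/1250) − 1)/(1/2) = 44/1099 ≈ 4.0036%

step 1 [0.5y] zero: DF = P = 2387/2500 ≈ 0.954800
step 2 [1y] swap r/2=173/6343: DF=(1 − 173/6343·(0.954800))/(1+173/6343) = 9481/10000 ≈ 0.948100
step 3 [1.5y] bond c/2=3/160: DF=(399237/400000 − 3/160·(0.954800+0.948100))/(1+3/160) = 9447/10000 ≈ 0.944700
step 4 [2y] swap r/2=295/18943: DF=(1 − 295/18943·(0.954800+0.948100+0.944700))/(1+295/18943) = 941/1000 ≈ 0.941000
step 5 [2.5y] bond c/2=9/800: DF=(155093/160000 − 9/800·(0.954800+0.948100+0.944700+0.941000))/(1+9/800) = 2291/2500 ≈ 0.916400
step 6 [3y] swap r/2=94/5611: DF=(1 − 94/5611·(0.954800+0.948100+0.944700+0.941000+0.916400))/(1+94/5611) = 453/500 ≈ 0.906000
step 7 [3.5y] swap r/2=516/32539: DF=(1 − 516/32539·(0.954800+0.948100+0.944700+0.941000+0.916400+0.906000))/(1+516/32539) = 1121/1250 ≈ 0.896800
step 8 [4y] zero: DF = P = 1099/1250 ≈ 0.879200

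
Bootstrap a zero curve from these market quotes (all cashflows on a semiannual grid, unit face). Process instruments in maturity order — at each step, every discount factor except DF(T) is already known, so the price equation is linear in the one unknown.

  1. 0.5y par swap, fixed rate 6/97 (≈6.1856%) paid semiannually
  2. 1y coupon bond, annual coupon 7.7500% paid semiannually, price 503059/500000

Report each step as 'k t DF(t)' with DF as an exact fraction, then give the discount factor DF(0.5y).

step 1 [0.5y] swap r/2=3/97: DF=(1 − 3/97·(0))/(1+3/97) = 97/100 ≈ 0.970000
step 2 [1y] bond c/2=31/800: DF=(503059/500000 − 31/800·(0.970000))/(1+31/800) = 2331/2500 ≈ 0.932400

1 1/2 97/100
2 1 2331/2500
DF(0.5y) = 97/100 ≈ 0.970000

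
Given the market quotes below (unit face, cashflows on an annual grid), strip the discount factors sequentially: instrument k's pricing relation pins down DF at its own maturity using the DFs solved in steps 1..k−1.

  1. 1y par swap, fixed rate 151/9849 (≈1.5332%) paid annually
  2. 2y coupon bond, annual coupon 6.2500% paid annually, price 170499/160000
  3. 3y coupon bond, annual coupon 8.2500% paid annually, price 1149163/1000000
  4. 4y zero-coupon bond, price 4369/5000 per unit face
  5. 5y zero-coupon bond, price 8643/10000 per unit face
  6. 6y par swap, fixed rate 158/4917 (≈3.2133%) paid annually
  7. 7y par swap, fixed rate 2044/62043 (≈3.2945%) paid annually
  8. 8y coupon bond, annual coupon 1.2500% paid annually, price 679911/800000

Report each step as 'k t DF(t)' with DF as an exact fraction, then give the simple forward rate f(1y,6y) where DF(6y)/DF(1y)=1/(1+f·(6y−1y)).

step 1 [1y] swap r/1=151/9849: DF=(1 − 151/9849·(0))/(1+151/9849) = 9849/10000 ≈ 0.984900
step 2 [2y] bond c/1=1/16: DF=(170499/160000 − 1/16·(0.984900))/(1+1/16) = 189/200 ≈ 0.945000
step 3 [3y] bond c/1=33/400: DF=(1149163/1000000 − 33/400·(0.984900+0.945000))/(1+33/400) = 1829/2000 ≈ 0.914500
step 4 [4y] zero: DF = P = 4369/5000 ≈ 0.873800
step 5 [5y] zero: DF = P = 8643/10000 ≈ 0.864300
step 6 [6y] swap r/1=158/4917: DF=(1 − 158/4917·(0.984900+0.945000+0.914500+0.873800+0.864300))/(1+158/4917) = 4131/5000 ≈ 0.826200
step 7 [7y] swap r/1=2044/62043: DF=(1 − 2044/62043·(0.984900+0.945000+0.914500+0.873800+0.864300+0.826200))/(1+2044/62043) = 1989/2500 ≈ 0.795600
step 8 [8y] bond c/1=1/80: DF=(679911/800000 − 1/80·(0.984900+0.945000+0.914500+0.873800+0.864300+0.826200+0.795600))/(1+1/80) = 1907/2500 ≈ 0.762800

1 1 9849/10000
2 2 189/200
3 3 1829/2000
4 4 4369/5000
5 5 8643/10000
6 6 4131/5000
7 7 1989/2500
8 8 1907/2500
f(1y,6y) = ((9849/10000)/(4131/5000) − 1)/(5) = 529/13770 ≈ 3.8417%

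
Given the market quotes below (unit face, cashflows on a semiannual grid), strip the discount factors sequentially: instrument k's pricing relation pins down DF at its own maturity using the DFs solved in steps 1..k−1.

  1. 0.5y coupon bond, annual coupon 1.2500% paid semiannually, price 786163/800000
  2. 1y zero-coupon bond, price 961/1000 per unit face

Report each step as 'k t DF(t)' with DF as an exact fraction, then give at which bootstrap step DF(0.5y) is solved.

1 1/2 4883/5000
2 1 961/1000
DF(0.5y) is solved at step 1

step 1 [0.5y] bond c/2=1/160: DF=(786163/800000 − 1/160·(0))/(1+1/160) = 4883/5000 ≈ 0.976600
step 2 [1y] zero: DF = P = 961/1000 ≈ 0.961000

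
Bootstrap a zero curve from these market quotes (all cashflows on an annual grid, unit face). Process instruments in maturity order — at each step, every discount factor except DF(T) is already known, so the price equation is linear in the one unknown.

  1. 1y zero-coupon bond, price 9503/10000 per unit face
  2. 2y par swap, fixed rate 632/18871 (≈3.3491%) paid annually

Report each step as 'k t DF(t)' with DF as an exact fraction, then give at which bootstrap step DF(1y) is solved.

step 1 [1y] zero: DF = P = 9503/10000 ≈ 0.950300
step 2 [2y] swap r/1=632/18871: DF=(1 − 632/18871·(0.950300))/(1+632/18871) = 1171/1250 ≈ 0.936800

1 1 9503/10000
2 2 1171/1250
DF(1y) is solved at step 1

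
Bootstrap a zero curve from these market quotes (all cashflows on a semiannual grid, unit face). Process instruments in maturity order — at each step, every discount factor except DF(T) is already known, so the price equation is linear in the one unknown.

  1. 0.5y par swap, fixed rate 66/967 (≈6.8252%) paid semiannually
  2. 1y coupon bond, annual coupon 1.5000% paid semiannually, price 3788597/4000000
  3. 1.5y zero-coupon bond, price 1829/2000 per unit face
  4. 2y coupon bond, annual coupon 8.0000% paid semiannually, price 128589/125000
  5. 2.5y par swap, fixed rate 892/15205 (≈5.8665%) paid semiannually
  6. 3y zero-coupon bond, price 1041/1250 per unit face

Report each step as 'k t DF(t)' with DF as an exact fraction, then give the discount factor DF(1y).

1 1/2 967/1000
2 1 9329/10000
3 3/2 1829/2000
4 2 8809/10000
5 5/2 4331/5000
6 3 1041/1250
DF(1y) = 9329/10000 ≈ 0.932900

step 1 [0.5y] swap r/2=33/967: DF=(1 − 33/967·(0))/(1+33/967) = 967/1000 ≈ 0.967000
step 2 [1y] bond c/2=3/400: DF=(3788597/4000000 − 3/400·(0.967000))/(1+3/400) = 9329/10000 ≈ 0.932900
step 3 [1.5y] zero: DF = P = 1829/2000 ≈ 0.914500
step 4 [2y] bond c/2=1/25: DF=(128589/125000 − 1/25·(0.967000+0.932900+0.914500))/(1+1/25) = 8809/10000 ≈ 0.880900
step 5 [2.5y] swap r/2=446/15205: DF=(1 − 446/15205·(0.967000+0.932900+0.914500+0.880900))/(1+446/15205) = 4331/5000 ≈ 0.866200
step 6 [3y] zero: DF = P = 1041/1250 ≈ 0.832800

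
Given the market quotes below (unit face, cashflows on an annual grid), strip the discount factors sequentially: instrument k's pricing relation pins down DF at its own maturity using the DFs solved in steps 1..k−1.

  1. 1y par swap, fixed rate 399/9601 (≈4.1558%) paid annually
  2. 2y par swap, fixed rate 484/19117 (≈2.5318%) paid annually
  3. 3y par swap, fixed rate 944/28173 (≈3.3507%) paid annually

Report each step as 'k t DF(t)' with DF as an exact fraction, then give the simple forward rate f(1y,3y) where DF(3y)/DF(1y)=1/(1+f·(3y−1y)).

1 1 9601/10000
2 2 2379/2500
3 3 566/625
f(1y,3y) = ((9601/10000)/(566/625) − 1)/(2) = 545/18112 ≈ 3.0091%

step 1 [1y] swap r/1=399/9601: DF=(1 − 399/9601·(0))/(1+399/9601) = 9601/10000 ≈ 0.960100
step 2 [2y] swap r/1=484/19117: DF=(1 − 484/19117·(0.960100))/(1+484/19117) = 2379/2500 ≈ 0.951600
step 3 [3y] swap r/1=944/28173: DF=(1 − 944/28173·(0.960100+0.951600))/(1+944/28173) = 566/625 ≈ 0.905600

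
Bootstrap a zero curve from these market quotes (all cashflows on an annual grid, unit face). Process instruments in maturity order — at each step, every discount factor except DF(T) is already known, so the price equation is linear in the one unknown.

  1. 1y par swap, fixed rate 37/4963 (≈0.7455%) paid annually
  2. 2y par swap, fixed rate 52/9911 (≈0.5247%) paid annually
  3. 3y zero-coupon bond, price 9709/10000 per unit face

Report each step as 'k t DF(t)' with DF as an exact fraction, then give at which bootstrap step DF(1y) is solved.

step 1 [1y] swap r/1=37/4963: DF=(1 − 37/4963·(0))/(1+37/4963) = 4963/5000 ≈ 0.992600
step 2 [2y] swap r/1=52/9911: DF=(1 − 52/9911·(0.992600))/(1+52/9911) = 1237/1250 ≈ 0.989600
step 3 [3y] zero: DF = P = 9709/10000 ≈ 0.970900

1 1 4963/5000
2 2 1237/1250
3 3 9709/10000
DF(1y) is solved at step 1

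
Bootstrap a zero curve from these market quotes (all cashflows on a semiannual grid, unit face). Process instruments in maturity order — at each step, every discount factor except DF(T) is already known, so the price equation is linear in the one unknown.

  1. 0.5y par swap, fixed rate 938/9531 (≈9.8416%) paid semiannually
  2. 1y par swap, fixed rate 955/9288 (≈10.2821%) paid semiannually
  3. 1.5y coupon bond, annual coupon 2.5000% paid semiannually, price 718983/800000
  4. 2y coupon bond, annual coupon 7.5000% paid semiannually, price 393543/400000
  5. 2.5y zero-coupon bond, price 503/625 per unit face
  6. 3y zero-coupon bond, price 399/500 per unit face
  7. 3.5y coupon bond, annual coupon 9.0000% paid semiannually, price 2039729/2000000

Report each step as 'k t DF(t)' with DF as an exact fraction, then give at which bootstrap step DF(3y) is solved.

step 1 [0.5y] swap r/2=469/9531: DF=(1 − 469/9531·(0))/(1+469/9531) = 9531/10000 ≈ 0.953100
step 2 [1y] swap r/2=955/18576: DF=(1 − 955/18576·(0.953100))/(1+955/18576) = 1809/2000 ≈ 0.904500
step 3 [1.5y] bond c/2=1/80: DF=(718983/800000 − 1/80·(0.953100+0.904500))/(1+1/80) = 8647/10000 ≈ 0.864700
step 4 [2y] bond c/2=3/80: DF=(393543/400000 − 3/80·(0.953100+0.904500+0.864700))/(1+3/80) = 8499/10000 ≈ 0.849900
step 5 [2.5y] zero: DF = P = 503/625 ≈ 0.804800
step 6 [3y] zero: DF = P = 399/500 ≈ 0.798000
step 7 [3.5y] bond c/2=9/200: DF=(2039729/2000000 − 9/200·(0.953100+0.904500+0.864700+0.849900+0.804800+0.798000))/(1+9/200) = 7531/10000 ≈ 0.753100

1 1/2 9531/10000
2 1 1809/2000
3 3/2 8647/10000
4 2 8499/10000
5 5/2 503/625
6 3 399/500
7 7/2 7531/10000
DF(3y) is solved at step 6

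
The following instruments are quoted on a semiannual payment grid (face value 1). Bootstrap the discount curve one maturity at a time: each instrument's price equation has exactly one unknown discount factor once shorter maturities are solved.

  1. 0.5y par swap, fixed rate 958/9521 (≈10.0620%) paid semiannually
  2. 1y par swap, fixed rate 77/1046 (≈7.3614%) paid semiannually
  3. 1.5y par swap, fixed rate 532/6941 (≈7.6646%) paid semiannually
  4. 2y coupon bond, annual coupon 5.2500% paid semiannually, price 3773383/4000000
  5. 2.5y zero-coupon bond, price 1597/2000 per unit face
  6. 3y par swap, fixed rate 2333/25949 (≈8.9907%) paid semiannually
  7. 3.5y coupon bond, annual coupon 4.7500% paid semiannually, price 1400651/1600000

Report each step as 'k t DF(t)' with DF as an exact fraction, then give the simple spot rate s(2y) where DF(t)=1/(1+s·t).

step 1 [0.5y] swap r/2=479/9521: DF=(1 − 479/9521·(0))/(1+479/9521) = 9521/10000 ≈ 0.952100
step 2 [1y] swap r/2=77/2092: DF=(1 − 77/2092·(0.952100))/(1+77/2092) = 9307/10000 ≈ 0.930700
step 3 [1.5y] swap r/2=266/6941: DF=(1 − 266/6941·(0.952100+0.930700))/(1+266/6941) = 1117/1250 ≈ 0.893600
step 4 [2y] bond c/2=21/800: DF=(3773383/4000000 − 21/800·(0.952100+0.930700+0.893600))/(1+21/800) = 4241/5000 ≈ 0.848200
step 5 [2.5y] zero: DF = P = 1597/2000 ≈ 0.798500
step 6 [3y] swap r/2=2333/51898: DF=(1 − 2333/51898·(0.952100+0.930700+0.893600+0.848200+0.798500))/(1+2333/51898) = 7667/10000 ≈ 0.766700
step 7 [3.5y] bond c/2=19/800: DF=(1400651/1600000 − 19/800·(0.952100+0.930700+0.893600+0.848200+0.798500+0.766700))/(1+19/800) = 7347/10000 ≈ 0.734700

1 1/2 9521/10000
2 1 9307/10000
3 3/2 1117/1250
4 2 4241/5000
5 5/2 1597/2000
6 3 7667/10000
7 7/2 7347/10000
s(2y) = (1/(4241/5000) − 1)/(2) = 759/8482 ≈ 8.9484%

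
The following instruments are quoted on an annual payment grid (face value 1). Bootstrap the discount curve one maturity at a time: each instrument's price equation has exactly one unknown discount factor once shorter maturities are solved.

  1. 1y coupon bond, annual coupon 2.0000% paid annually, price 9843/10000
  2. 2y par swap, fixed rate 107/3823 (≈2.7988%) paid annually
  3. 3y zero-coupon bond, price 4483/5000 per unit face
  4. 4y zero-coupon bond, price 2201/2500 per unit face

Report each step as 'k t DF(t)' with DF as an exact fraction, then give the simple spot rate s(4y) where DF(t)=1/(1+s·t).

step 1 [1y] bond c/1=1/50: DF=(9843/10000 − 1/50·(0))/(1+1/50) = 193/200 ≈ 0.965000
step 2 [2y] swap r/1=107/3823: DF=(1 − 107/3823·(0.965000))/(1+107/3823) = 1893/2000 ≈ 0.946500
step 3 [3y] zero: DF = P = 4483/5000 ≈ 0.896600
step 4 [4y] zero: DF = P = 2201/2500 ≈ 0.880400

1 1 193/200
2 2 1893/2000
3 3 4483/5000
4 4 2201/2500
s(4y) = (1/(2201/2500) − 1)/(4) = 299/8804 ≈ 3.3962%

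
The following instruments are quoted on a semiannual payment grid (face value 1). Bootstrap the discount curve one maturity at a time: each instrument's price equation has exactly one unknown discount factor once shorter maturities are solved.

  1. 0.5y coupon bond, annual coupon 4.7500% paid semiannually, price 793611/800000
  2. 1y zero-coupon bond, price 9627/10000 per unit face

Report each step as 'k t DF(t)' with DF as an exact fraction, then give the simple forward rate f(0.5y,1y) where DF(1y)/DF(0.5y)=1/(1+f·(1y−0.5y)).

1 1/2 969/1000
2 1 9627/10000
f(0.5y,1y) = ((969/1000)/(9627/10000) − 1)/(1/2) = 42/3209 ≈ 1.3088%

step 1 [0.5y] bond c/2=19/800: DF=(793611/800000 − 19/800·(0))/(1+19/800) = 969/1000 ≈ 0.969000
step 2 [1y] zero: DF = P = 9627/10000 ≈ 0.962700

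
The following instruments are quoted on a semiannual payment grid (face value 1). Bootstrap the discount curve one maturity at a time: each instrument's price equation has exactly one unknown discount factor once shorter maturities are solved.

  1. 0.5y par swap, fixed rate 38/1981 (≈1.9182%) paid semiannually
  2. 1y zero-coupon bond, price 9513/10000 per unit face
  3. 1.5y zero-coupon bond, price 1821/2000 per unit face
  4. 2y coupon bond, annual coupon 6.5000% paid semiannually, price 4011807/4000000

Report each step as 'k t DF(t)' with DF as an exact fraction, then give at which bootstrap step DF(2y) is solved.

1 1/2 1981/2000
2 1 9513/10000
3 3/2 1821/2000
4 2 551/625
DF(2y) is solved at step 4

step 1 [0.5y] swap r/2=19/1981: DF=(1 − 19/1981·(0))/(1+19/1981) = 1981/2000 ≈ 0.990500
step 2 [1y] zero: DF = P = 9513/10000 ≈ 0.951300
step 3 [1.5y] zero: DF = P = 1821/2000 ≈ 0.910500
step 4 [2y] bond c/2=13/400: DF=(4011807/4000000 − 13/400·(0.990500+0.951300+0.910500))/(1+13/400) = 551/625 ≈ 0.881600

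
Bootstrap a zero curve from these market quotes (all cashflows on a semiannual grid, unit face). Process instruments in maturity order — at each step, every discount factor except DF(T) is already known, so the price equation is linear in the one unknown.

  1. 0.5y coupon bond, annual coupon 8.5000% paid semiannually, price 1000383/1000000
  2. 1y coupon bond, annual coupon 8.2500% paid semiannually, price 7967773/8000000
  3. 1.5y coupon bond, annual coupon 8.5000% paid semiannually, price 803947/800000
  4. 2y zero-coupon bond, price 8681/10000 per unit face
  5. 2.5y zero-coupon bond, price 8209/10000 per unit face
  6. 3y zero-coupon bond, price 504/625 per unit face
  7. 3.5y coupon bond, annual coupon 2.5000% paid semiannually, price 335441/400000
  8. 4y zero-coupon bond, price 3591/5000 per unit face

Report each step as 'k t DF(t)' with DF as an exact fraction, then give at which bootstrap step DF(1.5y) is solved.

step 1 [0.5y] bond c/2=17/400: DF=(1000383/1000000 − 17/400·(0))/(1+17/400) = 2399/2500 ≈ 0.959600
step 2 [1y] bond c/2=33/800: DF=(7967773/8000000 − 33/800·(0.959600))/(1+33/800) = 1837/2000 ≈ 0.918500
step 3 [1.5y] bond c/2=17/400: DF=(803947/800000 − 17/400·(0.959600+0.918500))/(1+17/400) = 4437/5000 ≈ 0.887400
step 4 [2y] zero: DF = P = 8681/10000 ≈ 0.868100
step 5 [2.5y] zero: DF = P = 8209/10000 ≈ 0.820900
step 6 [3y] zero: DF = P = 504/625 ≈ 0.806400
step 7 [3.5y] bond c/2=1/80: DF=(335441/400000 − 1/80·(0.959600+0.918500+0.887400+0.868100+0.820900+0.806400))/(1+1/80) = 7633/10000 ≈ 0.763300
step 8 [4y] zero: DF = P = 3591/5000 ≈ 0.718200

1 1/2 2399/2500
2 1 1837/2000
3 3/2 4437/5000
4 2 8681/10000
5 5/2 8209/10000
6 3 504/625
7 7/2 7633/10000
8 4 3591/5000
DF(1.5y) is solved at step 3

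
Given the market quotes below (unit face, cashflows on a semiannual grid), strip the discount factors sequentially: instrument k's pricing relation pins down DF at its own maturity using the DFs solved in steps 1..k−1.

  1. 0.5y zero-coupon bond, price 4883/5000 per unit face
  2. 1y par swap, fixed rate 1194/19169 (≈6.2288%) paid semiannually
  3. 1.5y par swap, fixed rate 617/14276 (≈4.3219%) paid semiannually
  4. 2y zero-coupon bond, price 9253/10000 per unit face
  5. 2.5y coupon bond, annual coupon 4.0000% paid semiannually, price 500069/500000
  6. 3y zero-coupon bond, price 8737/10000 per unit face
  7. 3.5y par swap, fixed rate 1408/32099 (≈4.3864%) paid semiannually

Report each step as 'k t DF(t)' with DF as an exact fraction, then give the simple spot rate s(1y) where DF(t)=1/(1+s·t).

1 1/2 4883/5000
2 1 9403/10000
3 3/2 9383/10000
4 2 9253/10000
5 5/2 1133/1250
6 3 8737/10000
7 7/2 537/625
s(1y) = (1/(9403/10000) − 1)/(1) = 597/9403 ≈ 6.3490%

step 1 [0.5y] zero: DF = P = 4883/5000 ≈ 0.976600
step 2 [1y] swap r/2=597/19169: DF=(1 − 597/19169·(0.976600))/(1+597/19169) = 9403/10000 ≈ 0.940300
step 3 [1.5y] swap r/2=617/28552: DF=(1 − 617/28552·(0.976600+0.940300))/(1+617/28552) = 9383/10000 ≈ 0.938300
step 4 [2y] zero: DF = P = 9253/10000 ≈ 0.925300
step 5 [2.5y] bond c/2=1/50: DF=(500069/500000 − 1/50·(0.976600+0.940300+0.938300+0.925300))/(1+1/50) = 1133/1250 ≈ 0.906400
step 6 [3y] zero: DF = P = 8737/10000 ≈ 0.873700
step 7 [3.5y] swap r/2=704/32099: DF=(1 − 704/32099·(0.976600+0.940300+0.938300+0.925300+0.906400+0.873700))/(1+704/32099) = 537/625 ≈ 0.859200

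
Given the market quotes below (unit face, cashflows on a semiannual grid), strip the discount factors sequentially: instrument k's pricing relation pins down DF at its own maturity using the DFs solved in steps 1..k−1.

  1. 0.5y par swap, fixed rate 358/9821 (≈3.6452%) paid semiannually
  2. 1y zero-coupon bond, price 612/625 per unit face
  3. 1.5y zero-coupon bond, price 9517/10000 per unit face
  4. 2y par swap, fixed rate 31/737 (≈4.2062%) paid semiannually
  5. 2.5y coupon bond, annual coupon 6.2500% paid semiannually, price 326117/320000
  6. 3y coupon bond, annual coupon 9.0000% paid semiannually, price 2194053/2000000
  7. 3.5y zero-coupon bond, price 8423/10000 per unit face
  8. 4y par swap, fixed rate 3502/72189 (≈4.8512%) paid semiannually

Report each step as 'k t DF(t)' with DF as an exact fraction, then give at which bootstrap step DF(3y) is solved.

step 1 [0.5y] swap r/2=179/9821: DF=(1 − 179/9821·(0))/(1+179/9821) = 9821/10000 ≈ 0.982100
step 2 [1y] zero: DF = P = 612/625 ≈ 0.979200
step 3 [1.5y] zero: DF = P = 9517/10000 ≈ 0.951700
step 4 [2y] swap r/2=31/1474: DF=(1 − 31/1474·(0.982100+0.979200+0.951700))/(1+31/1474) = 4597/5000 ≈ 0.919400
step 5 [2.5y] bond c/2=1/32: DF=(326117/320000 − 1/32·(0.982100+0.979200+0.951700+0.919400))/(1+1/32) = 8721/10000 ≈ 0.872100
step 6 [3y] bond c/2=9/200: DF=(2194053/2000000 − 9/200·(0.982100+0.979200+0.951700+0.919400+0.872100))/(1+9/200) = 1059/1250 ≈ 0.847200
step 7 [3.5y] zero: DF = P = 8423/10000 ≈ 0.842300
step 8 [4y] swap r/2=1751/72189: DF=(1 − 1751/72189·(0.982100+0.979200+0.951700+0.919400+0.872100+0.847200+0.842300))/(1+1751/72189) = 8249/10000 ≈ 0.824900

1 1/2 9821/10000
2 1 612/625
3 3/2 9517/10000
4 2 4597/5000
5 5/2 8721/10000
6 3 1059/1250
7 7/2 8423/10000
8 4 8249/10000
DF(3y) is solved at step 6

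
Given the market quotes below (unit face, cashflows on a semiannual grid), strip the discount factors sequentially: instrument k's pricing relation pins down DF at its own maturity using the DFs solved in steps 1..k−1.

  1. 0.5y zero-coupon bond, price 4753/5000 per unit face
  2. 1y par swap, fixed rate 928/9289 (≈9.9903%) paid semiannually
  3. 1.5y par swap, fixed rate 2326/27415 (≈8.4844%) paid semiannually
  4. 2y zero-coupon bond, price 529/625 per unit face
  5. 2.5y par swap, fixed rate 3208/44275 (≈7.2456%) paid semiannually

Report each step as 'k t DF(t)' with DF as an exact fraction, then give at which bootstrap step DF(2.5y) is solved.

step 1 [0.5y] zero: DF = P = 4753/5000 ≈ 0.950600
step 2 [1y] swap r/2=464/9289: DF=(1 − 464/9289·(0.950600))/(1+464/9289) = 567/625 ≈ 0.907200
step 3 [1.5y] swap r/2=1163/27415: DF=(1 − 1163/27415·(0.950600+0.907200))/(1+1163/27415) = 8837/10000 ≈ 0.883700
step 4 [2y] zero: DF = P = 529/625 ≈ 0.846400
step 5 [2.5y] swap r/2=1604/44275: DF=(1 − 1604/44275·(0.950600+0.907200+0.883700+0.846400))/(1+1604/44275) = 2099/2500 ≈ 0.839600

1 1/2 4753/5000
2 1 567/625
3 3/2 8837/10000
4 2 529/625
5 5/2 2099/2500
DF(2.5y) is solved at step 5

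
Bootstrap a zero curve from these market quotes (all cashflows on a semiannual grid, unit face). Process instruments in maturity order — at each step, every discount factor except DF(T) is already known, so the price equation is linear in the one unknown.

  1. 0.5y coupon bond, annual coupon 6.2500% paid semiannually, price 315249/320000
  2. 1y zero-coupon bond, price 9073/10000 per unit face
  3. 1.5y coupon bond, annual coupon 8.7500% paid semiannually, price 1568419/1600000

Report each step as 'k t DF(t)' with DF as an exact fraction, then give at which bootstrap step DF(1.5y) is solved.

step 1 [0.5y] bond c/2=1/32: DF=(315249/320000 − 1/32·(0))/(1+1/32) = 9553/10000 ≈ 0.955300
step 2 [1y] zero: DF = P = 9073/10000 ≈ 0.907300
step 3 [1.5y] bond c/2=7/160: DF=(1568419/1600000 − 7/160·(0.955300+0.907300))/(1+7/160) = 8611/10000 ≈ 0.861100

1 1/2 9553/10000
2 1 9073/10000
3 3/2 8611/10000
DF(1.5y) is solved at step 3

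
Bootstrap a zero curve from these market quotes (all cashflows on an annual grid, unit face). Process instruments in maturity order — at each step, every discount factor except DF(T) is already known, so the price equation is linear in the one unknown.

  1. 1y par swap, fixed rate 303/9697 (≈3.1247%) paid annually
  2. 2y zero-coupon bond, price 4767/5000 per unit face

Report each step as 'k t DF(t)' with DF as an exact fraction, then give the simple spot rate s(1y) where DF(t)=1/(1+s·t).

1 1 9697/10000
2 2 4767/5000
s(1y) = (1/(9697/10000) − 1)/(1) = 303/9697 ≈ 3.1247%

step 1 [1y] swap r/1=303/9697: DF=(1 − 303/9697·(0))/(1+303/9697) = 9697/10000 ≈ 0.969700
step 2 [2y] zero: DF = P = 4767/5000 ≈ 0.953400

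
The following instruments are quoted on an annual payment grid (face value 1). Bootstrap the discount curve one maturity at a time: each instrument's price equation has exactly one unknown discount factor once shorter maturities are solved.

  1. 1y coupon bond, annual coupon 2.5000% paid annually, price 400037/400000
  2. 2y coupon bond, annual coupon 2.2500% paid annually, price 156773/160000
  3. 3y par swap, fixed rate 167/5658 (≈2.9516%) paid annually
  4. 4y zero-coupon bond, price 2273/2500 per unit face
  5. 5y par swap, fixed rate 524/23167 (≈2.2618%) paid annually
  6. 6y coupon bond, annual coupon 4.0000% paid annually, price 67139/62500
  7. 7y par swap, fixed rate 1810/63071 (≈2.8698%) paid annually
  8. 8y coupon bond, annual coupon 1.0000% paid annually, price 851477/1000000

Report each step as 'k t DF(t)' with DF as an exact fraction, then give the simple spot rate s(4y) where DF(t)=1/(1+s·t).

1 1 9757/10000
2 2 1171/1250
3 3 1833/2000
4 4 2273/2500
5 5 1119/1250
6 6 8547/10000
7 7 819/1000
8 8 3903/5000
s(4y) = (1/(2273/2500) − 1)/(4) = 227/9092 ≈ 2.4967%

step 1 [1y] bond c/1=1/40: DF=(400037/400000 − 1/40·(0))/(1+1/40) = 9757/10000 ≈ 0.975700
step 2 [2y] bond c/1=9/400: DF=(156773/160000 − 9/400·(0.975700))/(1+9/400) = 1171/1250 ≈ 0.936800
step 3 [3y] swap r/1=167/5658: DF=(1 − 167/5658·(0.975700+0.936800))/(1+167/5658) = 1833/2000 ≈ 0.916500
step 4 [4y] zero: DF = P = 2273/2500 ≈ 0.909200
step 5 [5y] swap r/1=524/23167: DF=(1 − 524/23167·(0.975700+0.936800+0.916500+0.909200))/(1+524/23167) = 1119/1250 ≈ 0.895200
step 6 [6y] bond c/1=1/25: DF=(67139/62500 − 1/25·(0.975700+0.936800+0.916500+0.909200+0.895200))/(1+1/25) = 8547/10000 ≈ 0.854700
step 7 [7y] swap r/1=1810/63071: DF=(1 − 1810/63071·(0.975700+0.936800+0.916500+0.909200+0.895200+0.854700))/(1+1810/63071) = 819/1000 ≈ 0.819000
step 8 [8y] bond c/1=1/100: DF=(851477/1000000 − 1/100·(0.975700+0.936800+0.916500+0.909200+0.895200+0.854700+0.819000))/(1+1/100) = 3903/5000 ≈ 0.780600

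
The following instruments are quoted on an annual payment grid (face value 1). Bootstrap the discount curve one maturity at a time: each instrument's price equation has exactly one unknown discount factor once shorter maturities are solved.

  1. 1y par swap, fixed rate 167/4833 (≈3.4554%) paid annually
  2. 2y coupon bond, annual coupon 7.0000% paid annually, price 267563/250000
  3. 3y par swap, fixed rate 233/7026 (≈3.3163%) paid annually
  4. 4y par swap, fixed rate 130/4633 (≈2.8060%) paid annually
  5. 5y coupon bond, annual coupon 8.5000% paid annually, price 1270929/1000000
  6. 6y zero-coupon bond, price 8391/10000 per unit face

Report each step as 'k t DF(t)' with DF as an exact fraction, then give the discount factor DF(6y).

step 1 [1y] swap r/1=167/4833: DF=(1 − 167/4833·(0))/(1+167/4833) = 4833/5000 ≈ 0.966600
step 2 [2y] bond c/1=7/100: DF=(267563/250000 − 7/100·(0.966600))/(1+7/100) = 937/1000 ≈ 0.937000
step 3 [3y] swap r/1=233/7026: DF=(1 − 233/7026·(0.966600+0.937000))/(1+233/7026) = 2267/2500 ≈ 0.906800
step 4 [4y] swap r/1=130/4633: DF=(1 − 130/4633·(0.966600+0.937000+0.906800))/(1+130/4633) = 112/125 ≈ 0.896000
step 5 [5y] bond c/1=17/200: DF=(1270929/1000000 − 17/200·(0.966600+0.937000+0.906800+0.896000))/(1+17/200) = 881/1000 ≈ 0.881000
step 6 [6y] zero: DF = P = 8391/10000 ≈ 0.839100

1 1 4833/5000
2 2 937/1000
3 3 2267/2500
4 4 112/125
5 5 881/1000
6 6 8391/10000
DF(6y) = 8391/10000 ≈ 0.839100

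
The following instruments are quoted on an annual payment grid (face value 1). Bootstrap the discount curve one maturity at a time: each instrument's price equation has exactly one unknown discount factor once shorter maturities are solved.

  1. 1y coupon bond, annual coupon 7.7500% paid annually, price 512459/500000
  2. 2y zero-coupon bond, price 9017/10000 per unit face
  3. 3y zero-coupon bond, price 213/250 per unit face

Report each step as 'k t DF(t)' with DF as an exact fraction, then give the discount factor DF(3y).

1 1 1189/1250
2 2 9017/10000
3 3 213/250
DF(3y) = 213/250 ≈ 0.852000

step 1 [1y] bond c/1=31/400: DF=(512459/500000 − 31/400·(0))/(1+31/400) = 1189/1250 ≈ 0.951200
step 2 [2y] zero: DF = P = 9017/10000 ≈ 0.901700
step 3 [3y] zero: DF = P = 213/250 ≈ 0.852000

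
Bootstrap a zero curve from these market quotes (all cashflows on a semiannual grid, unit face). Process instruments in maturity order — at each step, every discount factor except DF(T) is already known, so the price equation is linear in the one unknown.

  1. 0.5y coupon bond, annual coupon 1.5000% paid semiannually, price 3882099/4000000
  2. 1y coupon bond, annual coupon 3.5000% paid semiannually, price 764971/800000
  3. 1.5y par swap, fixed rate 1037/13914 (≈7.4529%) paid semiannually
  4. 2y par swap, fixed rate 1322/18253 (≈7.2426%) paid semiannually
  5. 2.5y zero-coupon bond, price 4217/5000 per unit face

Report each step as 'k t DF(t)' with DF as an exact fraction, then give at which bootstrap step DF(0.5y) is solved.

step 1 [0.5y] bond c/2=3/400: DF=(3882099/4000000 − 3/400·(0))/(1+3/400) = 9633/10000 ≈ 0.963300
step 2 [1y] bond c/2=7/400: DF=(764971/800000 − 7/400·(0.963300))/(1+7/400) = 577/625 ≈ 0.923200
step 3 [1.5y] swap r/2=1037/27828: DF=(1 − 1037/27828·(0.963300+0.923200))/(1+1037/27828) = 8963/10000 ≈ 0.896300
step 4 [2y] swap r/2=661/18253: DF=(1 − 661/18253·(0.963300+0.923200+0.896300))/(1+661/18253) = 4339/5000 ≈ 0.867800
step 5 [2.5y] zero: DF = P = 4217/5000 ≈ 0.843400

1 1/2 9633/10000
2 1 577/625
3 3/2 8963/10000
4 2 4339/5000
5 5/2 4217/5000
DF(0.5y) is solved at step 1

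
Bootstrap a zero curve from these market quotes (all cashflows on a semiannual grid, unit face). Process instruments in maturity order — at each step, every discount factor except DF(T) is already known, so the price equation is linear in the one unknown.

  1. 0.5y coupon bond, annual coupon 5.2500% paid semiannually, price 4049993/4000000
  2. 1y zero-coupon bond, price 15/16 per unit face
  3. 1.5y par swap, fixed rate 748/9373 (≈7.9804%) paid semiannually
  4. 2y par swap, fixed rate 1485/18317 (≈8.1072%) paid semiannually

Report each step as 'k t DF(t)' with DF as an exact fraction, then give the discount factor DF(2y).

1 1/2 4933/5000
2 1 15/16
3 3/2 4439/5000
4 2 1703/2000
DF(2y) = 1703/2000 ≈ 0.851500

step 1 [0.5y] bond c/2=21/800: DF=(4049993/4000000 − 21/800·(0))/(1+21/800) = 4933/5000 ≈ 0.986600
step 2 [1y] zero: DF = P = 15/16 ≈ 0.937500
step 3 [1.5y] swap r/2=374/9373: DF=(1 − 374/9373·(0.986600+0.937500))/(1+374/9373) = 4439/5000 ≈ 0.887800
step 4 [2y] swap r/2=1485/36634: DF=(1 − 1485/36634·(0.986600+0.937500+0.887800))/(1+1485/36634) = 1703/2000 ≈ 0.851500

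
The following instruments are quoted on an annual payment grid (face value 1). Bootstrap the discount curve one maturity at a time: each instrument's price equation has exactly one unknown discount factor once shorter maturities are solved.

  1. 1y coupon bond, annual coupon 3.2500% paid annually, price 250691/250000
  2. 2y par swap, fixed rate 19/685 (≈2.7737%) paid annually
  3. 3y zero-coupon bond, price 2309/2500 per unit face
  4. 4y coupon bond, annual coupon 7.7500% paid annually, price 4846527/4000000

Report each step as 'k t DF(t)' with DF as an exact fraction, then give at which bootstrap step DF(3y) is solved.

step 1 [1y] bond c/1=13/400: DF=(250691/250000 − 13/400·(0))/(1+13/400) = 607/625 ≈ 0.971200
step 2 [2y] swap r/1=19/685: DF=(1 − 19/685·(0.971200))/(1+19/685) = 2367/2500 ≈ 0.946800
step 3 [3y] zero: DF = P = 2309/2500 ≈ 0.923600
step 4 [4y] bond c/1=31/400: DF=(4846527/4000000 − 31/400·(0.971200+0.946800+0.923600))/(1+31/400) = 9201/10000 ≈ 0.920100

1 1 607/625
2 2 2367/2500
3 3 2309/2500
4 4 9201/10000
DF(3y) is solved at step 3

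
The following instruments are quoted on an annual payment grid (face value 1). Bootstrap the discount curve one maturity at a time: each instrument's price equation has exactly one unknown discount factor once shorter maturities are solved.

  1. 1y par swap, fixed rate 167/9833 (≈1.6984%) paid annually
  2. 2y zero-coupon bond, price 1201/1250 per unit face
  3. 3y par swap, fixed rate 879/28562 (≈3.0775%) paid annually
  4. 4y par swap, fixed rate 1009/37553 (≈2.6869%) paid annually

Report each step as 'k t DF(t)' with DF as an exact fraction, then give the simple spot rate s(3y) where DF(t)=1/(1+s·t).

1 1 9833/10000
2 2 1201/1250
3 3 9121/10000
4 4 8991/10000
s(3y) = (1/(9121/10000) − 1)/(3) = 293/9121 ≈ 3.2124%

step 1 [1y] swap r/1=167/9833: DF=(1 − 167/9833·(0))/(1+167/9833) = 9833/10000 ≈ 0.983300
step 2 [2y] zero: DF = P = 1201/1250 ≈ 0.960800
step 3 [3y] swap r/1=879/28562: DF=(1 − 879/28562·(0.983300+0.960800))/(1+879/28562) = 9121/10000 ≈ 0.912100
step 4 [4y] swap r/1=1009/37553: DF=(1 − 1009/37553·(0.983300+0.960800+0.912100))/(1+1009/37553) = 8991/10000 ≈ 0.899100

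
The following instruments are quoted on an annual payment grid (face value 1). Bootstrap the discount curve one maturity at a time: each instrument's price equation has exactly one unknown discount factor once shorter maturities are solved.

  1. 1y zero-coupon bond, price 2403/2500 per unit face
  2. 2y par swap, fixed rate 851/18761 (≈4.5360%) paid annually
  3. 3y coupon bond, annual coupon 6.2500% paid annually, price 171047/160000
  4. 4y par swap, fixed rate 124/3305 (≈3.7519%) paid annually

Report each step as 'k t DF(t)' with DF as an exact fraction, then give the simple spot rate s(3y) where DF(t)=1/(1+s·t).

1 1 2403/2500
2 2 9149/10000
3 3 4479/5000
4 4 2159/2500
s(3y) = (1/(4479/5000) − 1)/(3) = 521/13437 ≈ 3.8774%

step 1 [1y] zero: DF = P = 2403/2500 ≈ 0.961200
step 2 [2y] swap r/1=851/18761: DF=(1 − 851/18761·(0.961200))/(1+851/18761) = 9149/10000 ≈ 0.914900
step 3 [3y] bond c/1=1/16: DF=(171047/160000 − 1/16·(0.961200+0.914900))/(1+1/16) = 4479/5000 ≈ 0.895800
step 4 [4y] swap r/1=124/3305: DF=(1 − 124/3305·(0.961200+0.914900+0.895800))/(1+124/3305) = 2159/2500 ≈ 0.863600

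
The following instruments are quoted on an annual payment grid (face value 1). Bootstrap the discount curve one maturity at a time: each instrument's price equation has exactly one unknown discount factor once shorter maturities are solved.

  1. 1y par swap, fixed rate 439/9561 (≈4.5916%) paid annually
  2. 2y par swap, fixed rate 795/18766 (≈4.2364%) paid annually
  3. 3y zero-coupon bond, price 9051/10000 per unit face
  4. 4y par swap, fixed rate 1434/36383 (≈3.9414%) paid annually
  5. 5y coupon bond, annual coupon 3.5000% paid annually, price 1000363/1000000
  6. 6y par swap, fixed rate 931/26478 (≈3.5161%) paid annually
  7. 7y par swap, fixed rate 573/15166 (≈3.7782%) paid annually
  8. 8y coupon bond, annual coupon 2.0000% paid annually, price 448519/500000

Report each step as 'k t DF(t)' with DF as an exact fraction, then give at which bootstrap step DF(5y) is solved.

step 1 [1y] swap r/1=439/9561: DF=(1 − 439/9561·(0))/(1+439/9561) = 9561/10000 ≈ 0.956100
step 2 [2y] swap r/1=795/18766: DF=(1 − 795/18766·(0.956100))/(1+795/18766) = 1841/2000 ≈ 0.920500
step 3 [3y] zero: DF = P = 9051/10000 ≈ 0.905100
step 4 [4y] swap r/1=1434/36383: DF=(1 − 1434/36383·(0.956100+0.920500+0.905100))/(1+1434/36383) = 4283/5000 ≈ 0.856600
step 5 [5y] bond c/1=7/200: DF=(1000363/1000000 − 7/200·(0.956100+0.920500+0.905100+0.856600))/(1+7/200) = 1687/2000 ≈ 0.843500
step 6 [6y] swap r/1=931/26478: DF=(1 − 931/26478·(0.956100+0.920500+0.905100+0.856600+0.843500))/(1+931/26478) = 4069/5000 ≈ 0.813800
step 7 [7y] swap r/1=573/15166: DF=(1 − 573/15166·(0.956100+0.920500+0.905100+0.856600+0.843500+0.813800))/(1+573/15166) = 1927/2500 ≈ 0.770800
step 8 [8y] bond c/1=1/50: DF=(448519/500000 − 1/50·(0.956100+0.920500+0.905100+0.856600+0.843500+0.813800+0.770800))/(1+1/50) = 1521/2000 ≈ 0.760500

1 1 9561/10000
2 2 1841/2000
3 3 9051/10000
4 4 4283/5000
5 5 1687/2000
6 6 4069/5000
7 7 1927/2500
8 8 1521/2000
DF(5y) is solved at step 5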